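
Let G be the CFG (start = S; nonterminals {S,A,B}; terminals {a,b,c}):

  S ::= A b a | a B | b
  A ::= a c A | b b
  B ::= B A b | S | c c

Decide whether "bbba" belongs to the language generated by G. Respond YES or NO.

CNF form of G:
  S -> A X6 | T0 B | b
  A -> T0 X3 | T2 T2
  B -> A X4 | B X5 | T0 B | T1 T1 | b
  T0 -> a
  T1 -> c
  T2 -> b
  X3 -> T1 A
  X4 -> T2 T0
  X5 -> A T2
  X6 -> T2 T0

CYK fill:
  T[0,0] 'b' = {B,S,T2}  orig:{B,S}
  T[1,1] 'b' = {B,S,T2}  orig:{B,S}
  T[2,2] 'b' = {B,S,T2}  orig:{B,S}
  T[3,3] 'a' = {T0}  orig:{}
  T[0,1] 'bb' = {A}
  T[1,2] 'bb' = {A}
  T[2,3] 'ba' = {X4,X6}  orig:{}
  T[0,2] 'bbb' = {X5}  orig:{}
  T[1,3] 'bba' = ∅
  T[0,3] 'bbba' = {B,S}

S ∈ T[0,3] ⇒ YES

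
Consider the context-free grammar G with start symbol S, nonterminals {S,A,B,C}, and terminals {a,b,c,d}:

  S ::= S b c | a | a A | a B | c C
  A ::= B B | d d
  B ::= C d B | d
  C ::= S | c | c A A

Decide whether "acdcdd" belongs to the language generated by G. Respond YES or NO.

CNF form of G:
  S -> S X7 | T2 C | T3 A | T3 B | a
  A -> B B | T0 T0
  B -> C X4 | d
  C -> S X5 | T2 C | T2 X6 | T3 A | T3 B | a | c
  T0 -> d
  T1 -> b
  T2 -> c
  T3 -> a
  X4 -> T0 B
  X5 -> T1 T2
  X6 -> A A
  X7 -> T1 T2

CYK table (by increasing span):
  T[0,0] 'a' = {C,S,T3}  orig:{C,S}
  T[1,1] 'c' = {C,T2}  orig:{C}
  T[2,2] 'd' = {B,T0}  orig:{B}
  T[3,3] 'c' = {C,T2}  orig:{C}
  T[4,4] 'd' = {B,T0}  orig:{B}
  T[5,5] 'd' = {B,T0}  orig:{B}
  T[0,1] 'ac' = ∅
  T[1,2] 'cd' = ∅
  T[2,3] 'dc' = ∅
  T[3,4] 'cd' = ∅
  T[4,5] 'dd' = {A,X4}  orig:{A}
  T[0,2] 'acd' = ∅
  T[1,3] 'cdc' = ∅
  T[2,4] 'dcd' = ∅
  T[3,5] 'cdd' = {B}
  T[0,3] 'acdc' = ∅
  T[1,4] 'cdcd' = ∅
  T[2,5] 'dcdd' = {A,X4}  orig:{A}
  T[0,4] 'acdcd' = ∅
  T[1,5] 'cdcdd' = {B}
  T[0,5] 'acdcdd' = {C,S}

S ∈ T[0,5] ⇒ YES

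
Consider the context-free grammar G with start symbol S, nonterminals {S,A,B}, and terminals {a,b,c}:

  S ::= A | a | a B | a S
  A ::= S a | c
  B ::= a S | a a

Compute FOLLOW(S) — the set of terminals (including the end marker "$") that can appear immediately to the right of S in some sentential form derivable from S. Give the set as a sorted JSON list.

FIRST sets, iterate to fixpoint:
round 1:
  A via A→c: +{c}
  B via B→a S: +{a}
  S via S→A: +{c}
  S via S→a: +{a}
  FIRST(S)={a,c}  FIRST(A)={c}  FIRST(B)={a}
round 2:
  A via A→S a: +{a}
  FIRST(S)={a,c}  FIRST(A)={a,c}  FIRST(B)={a}
round 3: (no change)
  FIRST(S)={a,c}  FIRST(A)={a,c}  FIRST(B)={a}

FOLLOW sets:
initialize: $ ∈ FOLLOW(S)
round 1:
  A→S a: FOLLOW(S) ⊇ FIRST(a) = {a}; new: +{a}
  S→A: FOLLOW(A) ⊇ FOLLOW(S) ⊇ {$,a}; new: +{$,a}
  S→a B: FOLLOW(B) ⊇ FOLLOW(S) ⊇ {$,a}; new: +{$,a}
  S: {$,a}  A: {$,a}  B: {$,a}
round 2: (stable)
  S: {$,a}  A: {$,a}  B: {$,a}

FOLLOW(S) = ["$", "a"]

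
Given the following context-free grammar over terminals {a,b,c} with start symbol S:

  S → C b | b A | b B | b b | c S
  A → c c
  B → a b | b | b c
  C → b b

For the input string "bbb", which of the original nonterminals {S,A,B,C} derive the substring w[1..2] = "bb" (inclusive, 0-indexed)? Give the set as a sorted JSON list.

CNF form of G:
  S -> C T2 | T0 S | T2 A | T2 B | T2 T2
  A -> T0 T0
  B -> T1 T2 | T2 T0 | b
  C -> T2 T2
  T0 -> c
  T1 -> a
  T2 -> b

CYK fill, restricted to cells inside w[1..2]:
  [1..1]={B,T2}  "b"  orig:{B}
  [2..2]={B,T2}  "b"  orig:{B}
  [1..2]={C,S}  "bb"

Original NTs in T[1,2] deriving "bb": ["C", "S"]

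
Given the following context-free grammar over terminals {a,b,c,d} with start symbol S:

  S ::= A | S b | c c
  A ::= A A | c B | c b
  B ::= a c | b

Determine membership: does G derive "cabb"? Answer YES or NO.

Convert to CNF:
  S -> A A | S T1 | T0 B | T0 T0 | T0 T1
  A -> A A | T0 B | T0 T1
  B -> T2 T0 | b
  T0 -> c
  T1 -> b
  T2 -> a

CYK fill:
  T[0,0] 'c' = {T0}  orig:{}
  T[1,1] 'a' = {T2}  orig:{}
  T[2,2] 'b' = {B,T1}  orig:{B}
  T[3,3] 'b' = {B,T1}  orig:{B}
  T[0,1] 'ca' = ∅
  T[1,2] 'ab' = ∅
  T[2,3] 'bb' = ∅
  T[0,2] 'cab' = ∅
  T[1,3] 'abb' = ∅
  T[0,3] 'cabb' = ∅

S ∉ T[0,3] ⇒ NO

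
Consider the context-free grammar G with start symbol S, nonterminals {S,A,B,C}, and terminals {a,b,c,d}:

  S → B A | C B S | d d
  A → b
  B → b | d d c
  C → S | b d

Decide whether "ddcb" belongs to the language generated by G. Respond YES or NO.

CNF form of G:
  S -> B A | C X5 | T0 T0
  A -> b
  B -> T0 X3 | b
  C -> B A | C X4 | T0 T0 | T2 T0
  T0 -> d
  T1 -> c
  T2 -> b
  X3 -> T0 T1
  X4 -> B S
  X5 -> B S

CYK table (by increasing span):
  T[0,0] 'd' = {T0}  orig:{}
  T[1,1] 'd' = {T0}  orig:{}
  T[2,2] 'c' = {T1}  orig:{}
  T[3,3] 'b' = {A,B,T2}  orig:{A,B}
  T[0,1] 'dd' = {C,S}
  T[1,2] 'dc' = {X3}  orig:{}
  T[2,3] 'cb' = ∅
  T[0,2] 'ddc' = {B}
  T[1,3] 'dcb' = ∅
  T[0,3] 'ddcb' = {C,S}

S ∈ T[0,3] ⇒ YES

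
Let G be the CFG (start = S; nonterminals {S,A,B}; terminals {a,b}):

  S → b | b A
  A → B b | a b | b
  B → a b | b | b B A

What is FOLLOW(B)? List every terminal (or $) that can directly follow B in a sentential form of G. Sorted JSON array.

FIRST sets, iterate to fixpoint:
iter 1:
  A via A→a b: +{a}
  A via A→b: +{b}
  B via B→a b: +{a}
  B via B→b: +{b}
  S via S→b: +{b}
  S: {b}  A: {a,b}  B: {a,b}
iter 2: done
  S: {b}  A: {a,b}  B: {a,b}

FOLLOW iteration:
initialize: $ ∈ FOLLOW(S)
iter 1:
  A→B b: FOLLOW(B) ⊇ FIRST(b) = {b}; new: +{b}
  B→b B A: FOLLOW(B) ⊇ FIRST(A) = {a,b}; new: +{a}
  B→b B A: FOLLOW(A) ⊇ FOLLOW(B) ⊇ {a,b}; new: +{a,b}
  S→b A: FOLLOW(A) ⊇ FOLLOW(S) ⊇ {$}; new: +{$}
  S: {$}  A: {$,a,b}  B: {a,b}
iter 2: (no change)
  S: {$}  A: {$,a,b}  B: {a,b}

FOLLOW(B) = ["a", "b"]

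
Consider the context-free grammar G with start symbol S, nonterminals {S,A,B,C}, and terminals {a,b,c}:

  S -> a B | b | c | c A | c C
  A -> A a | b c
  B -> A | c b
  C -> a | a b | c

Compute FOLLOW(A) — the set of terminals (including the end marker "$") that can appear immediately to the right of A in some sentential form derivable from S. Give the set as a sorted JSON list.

FIRST iteration:
round 1:
  A via A→b c: +{b}
  B via B→A: +{b}
  B via B→c b: +{c}
  C via C→a: +{a}
  C via C→c: +{c}
  S via S→a B: +{a}
  S via S→b: +{b}
  S via S→c: +{c}
  S: {a,b,c}  A: {b}  B: {b,c}  C: {a,c}
round 2: (no change)
  S: {a,b,c}  A: {b}  B: {b,c}  C: {a,c}

FOLLOW iteration:
seed FOLLOW(S) with $
pass 1:
  A→A a: FOLLOW(A) ⊇ FIRST(a) = {a}; new: +{a}
  S→a B: FOLLOW(B) ⊇ FOLLOW(S) ⊇ {$}; new: +{$}
  S→c A: FOLLOW(A) ⊇ FOLLOW(S) ⊇ {$}; new: +{$}
  S→c C: FOLLOW(C) ⊇ FOLLOW(S) ⊇ {$}; new: +{$}
  S: {$}  A: {$,a}  B: {$}  C: {$}
pass 2: — fixpoint
  S: {$}  A: {$,a}  B: {$}  C: {$}

FOLLOW(A) = ["$", "a"]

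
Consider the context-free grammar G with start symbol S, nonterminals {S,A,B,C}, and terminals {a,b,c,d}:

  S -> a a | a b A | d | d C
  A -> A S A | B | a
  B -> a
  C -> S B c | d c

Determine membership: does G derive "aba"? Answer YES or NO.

CNF form of G:
  S -> T1 C | T2 T2 | T2 X6 | d
  A -> A X4 | a
  B -> a
  C -> S X5 | T1 T0
  T0 -> c
  T1 -> d
  T2 -> a
  T3 -> b
  X4 -> S A
  X5 -> B T0
  X6 -> T3 A

CYK fill:
  [0..0]={A,B,T2}  "a"  orig:{A,B}
  [1..1]={T3}  "b"  orig:{}
  [2..2]={A,B,T2}  "a"  orig:{A,B}
  [0..1]=∅  "ab"
  [1..2]={X6}  "ba"  orig:{}
  [0..2]={S}  "aba"

S ∈ T[0,2] ⇒ YES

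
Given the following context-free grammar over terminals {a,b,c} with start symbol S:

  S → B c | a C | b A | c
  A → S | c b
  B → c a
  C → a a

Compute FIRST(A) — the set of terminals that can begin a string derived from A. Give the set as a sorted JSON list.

Compute FIRST by fixpoint:
pass 1:
  A via A→c b: +{c}
  B via B→c a: +{c}
  C via C→a a: +{a}
  S via S→B c: +{c}
  S via S→a C: +{a}
  S via S→b A: +{b}
  S: {a,b,c}  A: {c}  B: {c}  C: {a}
pass 2:
  A via A→S: +{a,b}
  S: {a,b,c}  A: {a,b,c}  B: {c}  C: {a}
pass 3: (no change)
  S: {a,b,c}  A: {a,b,c}  B: {c}  C: {a}

FIRST(A) = ["a", "b", "c"]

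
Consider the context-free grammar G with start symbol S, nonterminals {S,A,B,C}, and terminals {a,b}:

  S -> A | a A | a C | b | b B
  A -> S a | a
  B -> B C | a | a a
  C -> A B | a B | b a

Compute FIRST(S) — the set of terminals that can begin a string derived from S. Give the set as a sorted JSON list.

Compute FIRST by fixpoint:
[1]
  A via A→a: +{a}
  B via B→a: +{a}
  C via C→A B: +{a}
  C via C→b a: +{b}
  S via S→A: +{a}
  S via S→b: +{b}
  FIRST[S]={a,b}  FIRST[A]={a}  FIRST[B]={a}  FIRST[C]={a,b}
[2]
  A via A→S a: +{b}
  FIRST[S]={a,b}  FIRST[A]={a,b}  FIRST[B]={a}  FIRST[C]={a,b}
[3] (stable)
  FIRST[S]={a,b}  FIRST[A]={a,b}  FIRST[B]={a}  FIRST[C]={a,b}

FIRST(S) = ["a", "b"]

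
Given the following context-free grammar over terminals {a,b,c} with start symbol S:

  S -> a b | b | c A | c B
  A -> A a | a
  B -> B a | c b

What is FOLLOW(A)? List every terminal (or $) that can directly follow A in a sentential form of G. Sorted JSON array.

FIRST iteration:
[1]
  A via A→a: +{a}
  B via B→c b: +{c}
  S via S→a b: +{a}
  S via S→b: +{b}
  S via S→c A: +{c}
  FIRST(S)={a,b,c}  FIRST(A)={a}  FIRST(B)={c}
[2] (no change)
  FIRST(S)={a,b,c}  FIRST(A)={a}  FIRST(B)={c}

Compute FOLLOW by fixpoint:
initialize: $ ∈ FOLLOW(S)
pass 1:
  A→A a: FOLLOW(A) ⊇ FIRST(a) = {a}; new: +{a}
  B→B a: FOLLOW(B) ⊇ FIRST(a) = {a}; new: +{a}
  S→c A: FOLLOW(A) ⊇ FOLLOW(S) ⊇ {$}; new: +{$}
  S→c B: FOLLOW(B) ⊇ FOLLOW(S) ⊇ {$}; new: +{$}
  FOLLOW(S)={$}  FOLLOW(A)={$,a}  FOLLOW(B)={$,a}
pass 2: done
  FOLLOW(S)={$}  FOLLOW(A)={$,a}  FOLLOW(B)={$,a}

FOLLOW(A) = ["$", "a"]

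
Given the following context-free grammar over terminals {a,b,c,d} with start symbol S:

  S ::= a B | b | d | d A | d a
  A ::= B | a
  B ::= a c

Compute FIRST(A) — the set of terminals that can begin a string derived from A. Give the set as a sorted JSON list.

FIRST sets, iterate to fixpoint:
iter 1:
  A via A→a: +{a}
  B via B→a c: +{a}
  S via S→a B: +{a}
  S via S→b: +{b}
  S via S→d: +{d}
  S: {a,b,d}  A: {a}  B: {a}
iter 2: (stable)
  S: {a,b,d}  A: {a}  B: {a}

FIRST(A) = ["a"]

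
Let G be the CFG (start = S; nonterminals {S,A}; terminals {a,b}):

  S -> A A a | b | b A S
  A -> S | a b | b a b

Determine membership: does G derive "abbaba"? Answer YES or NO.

CNF form of G:
  S -> A X5 | T1 X6 | b
  A -> A X2 | T0 T1 | T1 X3 | T1 X4 | b
  T0 -> a
  T1 -> b
  X2 -> A T0
  X3 -> A S
  X4 -> T0 T1
  X5 -> A T0
  X6 -> A S

CYK fill:
  [0..0]={T0}  "a"  orig:{}
  [1..1]={A,S,T1}  "b"  orig:{A,S}
  [2..2]={A,S,T1}  "b"  orig:{A,S}
  [3..3]={T0}  "a"  orig:{}
  [4..4]={A,S,T1}  "b"  orig:{A,S}
  [5..5]={T0}  "a"  orig:{}
  [0..1]={A,X4}  "ab"  orig:{A}
  [1..2]={X3,X6}  "bb"  orig:{}
  [2..3]={X2,X5}  "ba"  orig:{}
  [3..4]={A,X4}  "ab"  orig:{A}
  [4..5]={X2,X5}  "ba"  orig:{}
  [0..2]={X3,X6}  "abb"  orig:{}
  [1..3]={A,S}  "bba"
  [2..4]={A}  "bab"
  [3..5]={X2,X5}  "aba"  orig:{}
  [0..3]={A,S}  "abba"
  [1..4]={X3,X6}  "bbab"  orig:{}
  [2..5]={A,S,X2,X5}  "baba"  orig:{A,S}
  [0..4]={X3,X6}  "abbab"  orig:{}
  [1..5]={A,S,X3,X6}  "bbaba"  orig:{A,S}
  [0..5]={A,S,X3,X6}  "abbaba"  orig:{A,S}

S ∈ T[0,5] ⇒ YES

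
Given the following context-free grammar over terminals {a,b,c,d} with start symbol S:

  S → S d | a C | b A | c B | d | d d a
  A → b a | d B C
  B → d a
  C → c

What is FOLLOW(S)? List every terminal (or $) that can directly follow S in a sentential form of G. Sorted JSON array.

Compute FIRST by fixpoint:
[1]
  A via A→b a: +{b}
  A via A→d B C: +{d}
  B via B→d a: +{d}
  C via C→c: +{c}
  S via S→a C: +{a}
  S via S→b A: +{b}
  S via S→c B: +{c}
  S via S→d: +{d}
  S: {a,b,c,d}  A: {b,d}  B: {d}  C: {c}
[2] (stable)
  S: {a,b,c,d}  A: {b,d}  B: {d}  C: {c}

Compute FOLLOW by fixpoint:
FOLLOW(S) := {$}
pass 1:
  A→d B C: FOLLOW(B) ⊇ FIRST(C) = {c}; new: +{c}
  S→S d: FOLLOW(S) ⊇ FIRST(d) = {d}; new: +{d}
  S→a C: FOLLOW(C) ⊇ FOLLOW(S) ⊇ {$,d}; new: +{$,d}
  S→b A: FOLLOW(A) ⊇ FOLLOW(S) ⊇ {$,d}; new: +{$,d}
  S→c B: FOLLOW(B) ⊇ FOLLOW(S) ⊇ {$,d}; new: +{$,d}
  FOLLOW(S)={$,d}  FOLLOW(A)={$,d}  FOLLOW(B)={$,c,d}  FOLLOW(C)={$,d}
pass 2: done
  FOLLOW(S)={$,d}  FOLLOW(A)={$,d}  FOLLOW(B)={$,c,d}  FOLLOW(C)={$,d}

FOLLOW(S) = ["$", "d"]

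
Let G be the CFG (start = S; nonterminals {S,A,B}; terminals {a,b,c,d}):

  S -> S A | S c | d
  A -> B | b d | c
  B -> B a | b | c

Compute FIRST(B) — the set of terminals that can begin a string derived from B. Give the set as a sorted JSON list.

FIRST sets, iterate to fixpoint:
round 1:
  A via A→b d: +{b}
  A via A→c: +{c}
  B via B→b: +{b}
  B via B→c: +{c}
  S via S→d: +{d}
  FIRST(S)={d}  FIRST(A)={b,c}  FIRST(B)={b,c}
round 2: — fixpoint
  FIRST(S)={d}  FIRST(A)={b,c}  FIRST(B)={b,c}

FIRST(B) = ["b", "c"]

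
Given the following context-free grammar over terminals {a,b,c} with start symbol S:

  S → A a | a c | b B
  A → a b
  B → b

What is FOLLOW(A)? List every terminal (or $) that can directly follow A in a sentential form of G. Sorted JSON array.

FIRST sets, iterate to fixpoint:
iter 1:
  A via A→a b: +{a}
  B via B→b: +{b}
  S via S→A a: +{a}
  S via S→b B: +{b}
  S: {a,b}  A: {a}  B: {b}
iter 2: (no change)
  S: {a,b}  A: {a}  B: {b}

FOLLOW iteration:
FOLLOW(S) := {$}
pass 1:
  S→A a: FOLLOW(A) ⊇ FIRST(a) = {a}; new: +{a}
  S→b B: FOLLOW(B) ⊇ FOLLOW(S) ⊇ {$}; new: +{$}
  S: {$}  A: {a}  B: {$}
pass 2: — fixpoint
  S: {$}  A: {a}  B: {$}

FOLLOW(A) = ["a"]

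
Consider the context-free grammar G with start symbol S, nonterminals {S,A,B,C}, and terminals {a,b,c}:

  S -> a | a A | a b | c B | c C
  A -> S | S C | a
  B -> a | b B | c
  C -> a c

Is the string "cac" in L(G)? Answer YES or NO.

CNF form of G:
  S -> T0 A | T0 T1 | T2 B | T2 C | a
  A -> S C | T0 A | T0 T1 | T2 B | T2 C | a
  B -> T1 B | a | c
  C -> T0 T2
  T0 -> a
  T1 -> b
  T2 -> c

CYK fill:
  [0..0]={B,T2}  "c"  orig:{B}
  [1..1]={A,B,S,T0}  "a"  orig:{A,B,S}
  [2..2]={B,T2}  "c"  orig:{B}
  [0..1]={A,S}  "ca"
  [1..2]={C}  "ac"
  [0..2]={A,S}  "cac"

S ∈ T[0,2] ⇒ YES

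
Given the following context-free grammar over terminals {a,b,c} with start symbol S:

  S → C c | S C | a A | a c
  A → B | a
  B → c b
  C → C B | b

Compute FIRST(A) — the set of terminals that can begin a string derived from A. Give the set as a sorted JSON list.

FIRST iteration:
[1]
  A via A→a: +{a}
  B via B→c b: +{c}
  C via C→b: +{b}
  S via S→C c: +{b}
  S via S→a A: +{a}
  S: {a,b}  A: {a}  B: {c}  C: {b}
[2]
  A via A→B: +{c}
  S: {a,b}  A: {a,c}  B: {c}  C: {b}
[3] done
  S: {a,b}  A: {a,c}  B: {c}  C: {b}

FIRST(A) = ["a", "c"]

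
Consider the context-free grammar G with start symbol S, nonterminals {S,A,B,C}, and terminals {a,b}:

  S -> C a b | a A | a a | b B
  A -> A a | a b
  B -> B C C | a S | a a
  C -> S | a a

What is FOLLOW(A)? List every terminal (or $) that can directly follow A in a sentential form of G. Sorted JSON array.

FIRST iteration:
iter 1:
  A via A→a b: +{a}
  B via B→a S: +{a}
  C via C→a a: +{a}
  S via S→C a b: +{a}
  S via S→b B: +{b}
  FIRST[S]={a,b}  FIRST[A]={a}  FIRST[B]={a}  FIRST[C]={a}
iter 2:
  C via C→S: +{b}
  FIRST[S]={a,b}  FIRST[A]={a}  FIRST[B]={a}  FIRST[C]={a,b}
iter 3: done
  FIRST[S]={a,b}  FIRST[A]={a}  FIRST[B]={a}  FIRST[C]={a,b}

Compute FOLLOW by fixpoint:
seed FOLLOW(S) with $
pass 1:
  A→A a: FOLLOW(A) ⊇ FIRST(a) = {a}; new: +{a}
  B→B C C: FOLLOW(B) ⊇ FIRST(C) = {a,b}; new: +{a,b}
  B→B C C: FOLLOW(C) ⊇ FIRST(C) = {a,b}; new: +{a,b}
  B→a S: FOLLOW(S) ⊇ FOLLOW(B) ⊇ {a,b}; new: +{a,b}
  S→a A: FOLLOW(A) ⊇ FOLLOW(S) ⊇ {$,a,b}; new: +{$,b}
  S→b B: FOLLOW(B) ⊇ FOLLOW(S) ⊇ {$,a,b}; new: +{$}
  FOLLOW[S]={$,a,b}  FOLLOW[A]={$,a,b}  FOLLOW[B]={$,a,b}  FOLLOW[C]={a,b}
pass 2:
  B→B C C: FOLLOW(C) ⊇ FOLLOW(B) ⊇ {$,a,b}; new: +{$}
  FOLLOW[S]={$,a,b}  FOLLOW[A]={$,a,b}  FOLLOW[B]={$,a,b}  FOLLOW[C]={$,a,b}
pass 3: done
  FOLLOW[S]={$,a,b}  FOLLOW[A]={$,a,b}  FOLLOW[B]={$,a,b}  FOLLOW[C]={$,a,b}

FOLLOW(A) = ["$", "a", "b"]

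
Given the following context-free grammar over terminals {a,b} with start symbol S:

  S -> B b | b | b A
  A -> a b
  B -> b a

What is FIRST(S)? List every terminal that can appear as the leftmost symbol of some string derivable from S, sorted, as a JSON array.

FIRST iteration:
[1]
  A via A→a b: +{a}
  B via B→b a: +{b}
  S via S→B b: +{b}
  S: {b}  A: {a}  B: {b}
[2] (no change)
  S: {b}  A: {a}  B: {b}

FIRST(S) = ["b"]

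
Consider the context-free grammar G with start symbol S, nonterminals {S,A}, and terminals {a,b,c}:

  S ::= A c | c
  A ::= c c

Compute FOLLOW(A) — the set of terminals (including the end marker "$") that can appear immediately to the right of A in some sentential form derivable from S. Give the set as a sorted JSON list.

FIRST iteration:
iter 1:
  A via A→c c: +{c}
  S via S→A c: +{c}
  FIRST[S]={c}  FIRST[A]={c}
iter 2: — fixpoint
  FIRST[S]={c}  FIRST[A]={c}

FOLLOW iteration:
initialize: $ ∈ FOLLOW(S)
[1]
  S→A c: FOLLOW(A) ⊇ FIRST(c) = {c}; new: +{c}
  FOLLOW[S]={$}  FOLLOW[A]={c}
[2] (stable)
  FOLLOW[S]={$}  FOLLOW[A]={c}

FOLLOW(A) = ["c"]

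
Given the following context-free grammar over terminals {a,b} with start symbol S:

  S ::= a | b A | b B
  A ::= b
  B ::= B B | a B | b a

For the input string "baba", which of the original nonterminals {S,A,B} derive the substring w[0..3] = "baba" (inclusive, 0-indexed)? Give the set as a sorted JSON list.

Convert to CNF:
  S -> T1 A | T1 B | a
  A -> b
  B -> B B | T0 B | T1 T0
  T0 -> a
  T1 -> b

CYK table (by increasing span) — only the sub-triangle for w[0..3]:
  T[0,0] 'b' = {A,T1}  orig:{A}
  T[1,1] 'a' = {S,T0}  orig:{S}
  T[2,2] 'b' = {A,T1}  orig:{A}
  T[3,3] 'a' = {S,T0}  orig:{S}
  T[0,1] 'ba' = {B}
  T[1,2] 'ab' = ∅
  T[2,3] 'ba' = {B}
  T[0,2] 'bab' = ∅
  T[1,3] 'aba' = {B}
  T[0,3] 'baba' = {B,S}

Original NTs in T[0,3] deriving "baba": ["B", "S"]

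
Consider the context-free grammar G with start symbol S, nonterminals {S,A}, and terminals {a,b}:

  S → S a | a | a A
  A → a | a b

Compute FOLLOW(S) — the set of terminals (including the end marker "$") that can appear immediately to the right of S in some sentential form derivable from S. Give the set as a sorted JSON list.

Compute FIRST by fixpoint:
round 1:
  A via A→a: +{a}
  S via S→a: +{a}
  FIRST[S]={a}  FIRST[A]={a}
round 2: — fixpoint
  FIRST[S]={a}  FIRST[A]={a}

FOLLOW sets:
initialize: $ ∈ FOLLOW(S)
iter 1:
  S→S a: FOLLOW(S) ⊇ FIRST(a) = {a}; new: +{a}
  S→a A: FOLLOW(A) ⊇ FOLLOW(S) ⊇ {$,a}; new: +{$,a}
  FOLLOW(S)={$,a}  FOLLOW(A)={$,a}
iter 2: done
  FOLLOW(S)={$,a}  FOLLOW(A)={$,a}

FOLLOW(S) = ["$", "a"]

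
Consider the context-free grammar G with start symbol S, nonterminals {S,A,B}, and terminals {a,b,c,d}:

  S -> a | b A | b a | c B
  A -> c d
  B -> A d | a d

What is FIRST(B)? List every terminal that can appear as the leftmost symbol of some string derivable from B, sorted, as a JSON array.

Compute FIRST by fixpoint:
iter 1:
  A via A→c d: +{c}
  B via B→A d: +{c}
  B via B→a d: +{a}
  S via S→a: +{a}
  S via S→b A: +{b}
  S via S→c B: +{c}
  FIRST(S)={a,b,c}  FIRST(A)={c}  FIRST(B)={a,c}
iter 2: — fixpoint
  FIRST(S)={a,b,c}  FIRST(A)={c}  FIRST(B)={a,c}

FIRST(B) = ["a", "c"]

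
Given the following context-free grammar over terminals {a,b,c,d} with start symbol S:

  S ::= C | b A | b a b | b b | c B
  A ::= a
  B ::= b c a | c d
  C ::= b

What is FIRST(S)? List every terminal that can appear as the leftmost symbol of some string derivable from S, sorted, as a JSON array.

FIRST iteration:
iter 1:
  A via A→a: +{a}
  B via B→b c a: +{b}
  B via B→c d: +{c}
  C via C→b: +{b}
  S via S→C: +{b}
  S via S→c B: +{c}
  FIRST[S]={b,c}  FIRST[A]={a}  FIRST[B]={b,c}  FIRST[C]={b}
iter 2: (stable)
  FIRST[S]={b,c}  FIRST[A]={a}  FIRST[B]={b,c}  FIRST[C]={b}

FIRST(S) = ["b", "c"]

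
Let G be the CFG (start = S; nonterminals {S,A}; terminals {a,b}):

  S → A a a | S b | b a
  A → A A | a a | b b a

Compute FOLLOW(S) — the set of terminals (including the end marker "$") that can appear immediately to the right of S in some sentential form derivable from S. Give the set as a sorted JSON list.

FIRST sets, iterate to fixpoint:
[1]
  A via A→a a: +{a}
  A via A→b b a: +{b}
  S via S→A a a: +{a,b}
  S: {a,b}  A: {a,b}
[2] (stable)
  S: {a,b}  A: {a,b}

FOLLOW iteration:
FOLLOW(S) := {$}
pass 1:
  A→A A: FOLLOW(A) ⊇ FIRST(A) = {a,b}; new: +{a,b}
  S→S b: FOLLOW(S) ⊇ FIRST(b) = {b}; new: +{b}
  FOLLOW[S]={$,b}  FOLLOW[A]={a,b}
pass 2: done
  FOLLOW[S]={$,b}  FOLLOW[A]={a,b}

FOLLOW(S) = ["$", "b"]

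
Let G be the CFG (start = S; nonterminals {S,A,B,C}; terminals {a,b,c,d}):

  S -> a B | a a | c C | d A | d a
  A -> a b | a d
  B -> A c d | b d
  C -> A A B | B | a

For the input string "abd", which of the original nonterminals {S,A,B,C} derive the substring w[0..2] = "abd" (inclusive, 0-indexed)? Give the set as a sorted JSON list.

Convert to CNF:
  S -> T0 B | T0 T0 | T2 A | T2 T0 | T3 C
  A -> T0 T1 | T0 T2
  B -> A X4 | T1 T2
  C -> A X5 | A X6 | T1 T2 | a
  T0 -> a
  T1 -> b
  T2 -> d
  T3 -> c
  X4 -> T3 T2
  X5 -> A B
  X6 -> T3 T2

CYK fill, restricted to cells inside w[0..2]:
  T[0,0] 'a' = {C,T0}  orig:{C}
  T[1,1] 'b' = {T1}  orig:{}
  T[2,2] 'd' = {T2}  orig:{}
  T[0,1] 'ab' = {A}
  T[1,2] 'bd' = {B,C}
  T[0,2] 'abd' = {S}

Original NTs in T[0,2] deriving "abd": ["S"]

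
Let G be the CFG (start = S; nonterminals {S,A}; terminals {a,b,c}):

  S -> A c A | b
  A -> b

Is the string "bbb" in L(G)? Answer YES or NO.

CNF form of G:
  S -> A X1 | b
  A -> b
  T0 -> c
  X1 -> T0 A

CYK table (by increasing span):
  T[0,0] 'b' = {A,S}
  T[1,1] 'b' = {A,S}
  T[2,2] 'b' = {A,S}
  T[0,1] 'bb' = ∅
  T[1,2] 'bb' = ∅
  T[0,2] 'bbb' = ∅

S ∉ T[0,2] ⇒ NO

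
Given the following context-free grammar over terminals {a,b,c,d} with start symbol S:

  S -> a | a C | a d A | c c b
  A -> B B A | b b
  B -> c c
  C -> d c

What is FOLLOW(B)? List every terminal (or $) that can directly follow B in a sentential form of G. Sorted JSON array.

FIRST sets, iterate to fixpoint:
pass 1:
  A via A→b b: +{b}
  B via B→c c: +{c}
  C via C→d c: +{d}
  S via S→a: +{a}
  S via S→c c b: +{c}
  FIRST(S)={a,c}  FIRST(A)={b}  FIRST(B)={c}  FIRST(C)={d}
pass 2:
  A via A→B B A: +{c}
  FIRST(S)={a,c}  FIRST(A)={b,c}  FIRST(B)={c}  FIRST(C)={d}
pass 3: (no change)
  FIRST(S)={a,c}  FIRST(A)={b,c}  FIRST(B)={c}  FIRST(C)={d}

FOLLOW iteration:
seed FOLLOW(S) with $
[1]
  A→B B A: FOLLOW(B) ⊇ FIRST(B) = {c}; new: +{c}
  A→B B A: FOLLOW(B) ⊇ FIRST(A) = {b,c}; new: +{b}
  S→a C: FOLLOW(C) ⊇ FOLLOW(S) ⊇ {$}; new: +{$}
  S→a d A: FOLLOW(A) ⊇ FOLLOW(S) ⊇ {$}; new: +{$}
  FOLLOW[S]={$}  FOLLOW[A]={$}  FOLLOW[B]={b,c}  FOLLOW[C]={$}
[2] — fixpoint
  FOLLOW[S]={$}  FOLLOW[A]={$}  FOLLOW[B]={b,c}  FOLLOW[C]={$}

FOLLOW(B) = ["b", "c"]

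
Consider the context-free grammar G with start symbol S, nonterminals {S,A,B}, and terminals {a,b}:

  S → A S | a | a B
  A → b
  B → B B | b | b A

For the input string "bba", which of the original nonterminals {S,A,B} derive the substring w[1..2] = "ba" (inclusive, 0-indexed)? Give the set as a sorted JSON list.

Convert to CNF:
  S -> A S | T1 B | a
  A -> b
  B -> B B | T0 A | b
  T0 -> b
  T1 -> a

CYK table (by increasing span), restricted to cells inside w[1..2]:
  [1..1]={A,B,T0}  "b"  orig:{A,B}
  [2..2]={S,T1}  "a"  orig:{S}
  [1..2]={S}  "ba"

Original NTs in T[1,2] deriving "ba": ["S"]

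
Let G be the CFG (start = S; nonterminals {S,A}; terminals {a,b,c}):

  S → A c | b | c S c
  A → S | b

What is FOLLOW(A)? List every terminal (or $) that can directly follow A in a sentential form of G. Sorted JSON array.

FIRST iteration:
pass 1:
  A via A→b: +{b}
  S via S→A c: +{b}
  S via S→c S c: +{c}
  FIRST[S]={b,c}  FIRST[A]={b}
pass 2:
  A via A→S: +{c}
  FIRST[S]={b,c}  FIRST[A]={b,c}
pass 3: done
  FIRST[S]={b,c}  FIRST[A]={b,c}

FOLLOW iteration:
FOLLOW(S) := {$}
round 1:
  S→A c: FOLLOW(A) ⊇ FIRST(c) = {c}; new: +{c}
  S→c S c: FOLLOW(S) ⊇ FIRST(c) = {c}; new: +{c}
  S: {$,c}  A: {c}
round 2: (no change)
  S: {$,c}  A: {c}

FOLLOW(A) = ["c"]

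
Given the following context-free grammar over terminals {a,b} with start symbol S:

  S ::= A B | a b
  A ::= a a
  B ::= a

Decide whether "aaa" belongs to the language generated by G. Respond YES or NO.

CNF form of G:
  S -> A B | T0 T1
  A -> T0 T0
  B -> a
  T0 -> a
  T1 -> b

Fill CYK table bottom-up:
  [0..0]={B,T0}  "a"  orig:{B}
  [1..1]={B,T0}  "a"  orig:{B}
  [2..2]={B,T0}  "a"  orig:{B}
  [0..1]={A}  "aa"
  [1..2]={A}  "aa"
  [0..2]={S}  "aaa"

S ∈ T[0,2] ⇒ YES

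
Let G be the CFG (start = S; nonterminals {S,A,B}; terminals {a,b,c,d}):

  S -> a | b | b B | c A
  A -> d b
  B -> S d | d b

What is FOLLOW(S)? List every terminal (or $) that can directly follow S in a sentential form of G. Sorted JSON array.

Compute FIRST by fixpoint:
[1]
  A via A→d b: +{d}
  B via B→d b: +{d}
  S via S→a: +{a}
  S via S→b: +{b}
  S via S→c A: +{c}
  S: {a,b,c}  A: {d}  B: {d}
[2]
  B via B→S d: +{a,b,c}
  S: {a,b,c}  A: {d}  B: {a,b,c,d}
[3] — fixpoint
  S: {a,b,c}  A: {d}  B: {a,b,c,d}

FOLLOW iteration:
seed FOLLOW(S) with $
pass 1:
  B→S d: FOLLOW(S) ⊇ FIRST(d) = {d}; new: +{d}
  S→b B: FOLLOW(B) ⊇ FOLLOW(S) ⊇ {$,d}; new: +{$,d}
  S→c A: FOLLOW(A) ⊇ FOLLOW(S) ⊇ {$,d}; new: +{$,d}
  FOLLOW[S]={$,d}  FOLLOW[A]={$,d}  FOLLOW[B]={$,d}
pass 2: — fixpoint
  FOLLOW[S]={$,d}  FOLLOW[A]={$,d}  FOLLOW[B]={$,d}

FOLLOW(S) = ["$", "d"]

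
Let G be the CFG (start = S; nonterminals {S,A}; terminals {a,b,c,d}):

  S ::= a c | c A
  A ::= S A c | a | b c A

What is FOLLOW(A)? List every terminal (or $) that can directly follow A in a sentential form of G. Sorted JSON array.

FIRST sets, iterate to fixpoint:
[1]
  A via A→a: +{a}
  A via A→b c A: +{b}
  S via S→a c: +{a}
  S via S→c A: +{c}
  FIRST(S)={a,c}  FIRST(A)={a,b}
[2]
  A via A→S A c: +{c}
  FIRST(S)={a,c}  FIRST(A)={a,b,c}
[3] (stable)
  FIRST(S)={a,c}  FIRST(A)={a,b,c}

FOLLOW sets:
FOLLOW(S) := {$}
round 1:
  A→S A c: FOLLOW(S) ⊇ FIRST(A) = {a,b,c}; new: +{a,b,c}
  A→S A c: FOLLOW(A) ⊇ FIRST(c) = {c}; new: +{c}
  S→c A: FOLLOW(A) ⊇ FOLLOW(S) ⊇ {$,a,b,c}; new: +{$,a,b}
  S: {$,a,b,c}  A: {$,a,b,c}
round 2: — fixpoint
  S: {$,a,b,c}  A: {$,a,b,c}

FOLLOW(A) = ["$", "a", "b", "c"]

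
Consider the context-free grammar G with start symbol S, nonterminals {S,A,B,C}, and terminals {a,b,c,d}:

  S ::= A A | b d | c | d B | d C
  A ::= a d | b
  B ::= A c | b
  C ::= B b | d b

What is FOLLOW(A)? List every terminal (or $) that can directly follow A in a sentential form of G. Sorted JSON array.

Compute FIRST by fixpoint:
iter 1:
  A via A→a d: +{a}
  A via A→b: +{b}
  B via B→A c: +{a,b}
  C via C→B b: +{a,b}
  C via C→d b: +{d}
  S via S→A A: +{a,b}
  S via S→c: +{c}
  S via S→d B: +{d}
  FIRST(S)={a,b,c,d}  FIRST(A)={a,b}  FIRST(B)={a,b}  FIRST(C)={a,b,d}
iter 2: done
  FIRST(S)={a,b,c,d}  FIRST(A)={a,b}  FIRST(B)={a,b}  FIRST(C)={a,b,d}

FOLLOW sets:
FOLLOW(S) := {$}
pass 1:
  B→A c: FOLLOW(A) ⊇ FIRST(c) = {c}; new: +{c}
  C→B b: FOLLOW(B) ⊇ FIRST(b) = {b}; new: +{b}
  S→A A: FOLLOW(A) ⊇ FIRST(A) = {a,b}; new: +{a,b}
  S→A A: FOLLOW(A) ⊇ FOLLOW(S) ⊇ {$}; new: +{$}
  S→d B: FOLLOW(B) ⊇ FOLLOW(S) ⊇ {$}; new: +{$}
  S→d C: FOLLOW(C) ⊇ FOLLOW(S) ⊇ {$}; new: +{$}
  S: {$}  A: {$,a,b,c}  B: {$,b}  C: {$}
pass 2: — fixpoint
  S: {$}  A: {$,a,b,c}  B: {$,b}  C: {$}

FOLLOW(A) = ["$", "a", "b", "c"]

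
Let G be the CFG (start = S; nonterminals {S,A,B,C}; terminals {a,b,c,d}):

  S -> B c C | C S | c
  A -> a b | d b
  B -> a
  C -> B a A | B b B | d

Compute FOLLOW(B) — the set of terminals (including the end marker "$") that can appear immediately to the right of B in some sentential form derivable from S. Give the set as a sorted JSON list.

FIRST sets, iterate to fixpoint:
iter 1:
  A via A→a b: +{a}
  A via A→d b: +{d}
  B via B→a: +{a}
  C via C→B a A: +{a}
  C via C→d: +{d}
  S via S→B c C: +{a}
  S via S→C S: +{d}
  S via S→c: +{c}
  S: {a,c,d}  A: {a,d}  B: {a}  C: {a,d}
iter 2: — fixpoint
  S: {a,c,d}  A: {a,d}  B: {a}  C: {a,d}

Compute FOLLOW by fixpoint:
seed FOLLOW(S) with $
iter 1:
  C→B a A: FOLLOW(B) ⊇ FIRST(a) = {a}; new: +{a}
  C→B b B: FOLLOW(B) ⊇ FIRST(b) = {b}; new: +{b}
  S→B c C: FOLLOW(B) ⊇ FIRST(c) = {c}; new: +{c}
  S→B c C: FOLLOW(C) ⊇ FOLLOW(S) ⊇ {$}; new: +{$}
  S→C S: FOLLOW(C) ⊇ FIRST(S) = {a,c,d}; new: +{a,c,d}
  FOLLOW(S)={$}  FOLLOW(A)={}  FOLLOW(B)={a,b,c}  FOLLOW(C)={$,a,c,d}
iter 2:
  C→B a A: FOLLOW(A) ⊇ FOLLOW(C) ⊇ {$,a,c,d}; new: +{$,a,c,d}
  C→B b B: FOLLOW(B) ⊇ FOLLOW(C) ⊇ {$,a,c,d}; new: +{$,d}
  FOLLOW(S)={$}  FOLLOW(A)={$,a,c,d}  FOLLOW(B)={$,a,b,c,d}  FOLLOW(C)={$,a,c,d}
iter 3: (stable)
  FOLLOW(S)={$}  FOLLOW(A)={$,a,c,d}  FOLLOW(B)={$,a,b,c,d}  FOLLOW(C)={$,a,c,d}

FOLLOW(B) = ["$", "a", "b", "c", "d"]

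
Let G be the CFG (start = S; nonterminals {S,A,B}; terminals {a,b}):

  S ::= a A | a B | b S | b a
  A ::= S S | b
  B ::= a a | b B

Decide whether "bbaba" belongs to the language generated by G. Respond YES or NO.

Convert to CNF:
  S -> T0 A | T0 B | T1 S | T1 T0
  A -> S S | b
  B -> T0 T0 | T1 B
  T0 -> a
  T1 -> b

Fill CYK table bottom-up:
  cell(0,0) b: {A,T1}  orig:{A}
  cell(1,1) b: {A,T1}  orig:{A}
  cell(2,2) a: {T0}  orig:{}
  cell(3,3) b: {A,T1}  orig:{A}
  cell(4,4) a: {T0}  orig:{}
  cell(0,1) bb: ∅
  cell(1,2) ba: {S}
  cell(2,3) ab: {S}
  cell(3,4) ba: {S}
  cell(0,2) bba: {S}
  cell(1,3) bab: {S}
  cell(2,4) aba: ∅
  cell(0,3) bbab: {S}
  cell(1,4) baba: {A}
  cell(0,4) bbaba: {A}

S ∉ T[0,4] ⇒ NO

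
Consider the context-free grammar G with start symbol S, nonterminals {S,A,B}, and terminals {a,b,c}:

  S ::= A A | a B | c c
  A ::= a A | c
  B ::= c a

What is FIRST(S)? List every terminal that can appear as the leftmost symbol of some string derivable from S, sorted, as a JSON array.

FIRST iteration:
iter 1:
  A via A→a A: +{a}
  A via A→c: +{c}
  B via B→c a: +{c}
  S via S→A A: +{a,c}
  S: {a,c}  A: {a,c}  B: {c}
iter 2: done
  S: {a,c}  A: {a,c}  B: {c}

FIRST(S) = ["a", "c"]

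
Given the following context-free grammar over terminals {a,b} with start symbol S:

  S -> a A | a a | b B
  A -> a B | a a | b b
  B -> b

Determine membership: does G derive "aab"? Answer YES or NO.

CNF form of G:
  S -> T0 A | T0 T0 | T1 B
  A -> T0 B | T0 T0 | T1 T1
  B -> b
  T0 -> a
  T1 -> b

CYK fill:
  T[0,0] 'a' = {T0}  orig:{}
  T[1,1] 'a' = {T0}  orig:{}
  T[2,2] 'b' = {B,T1}  orig:{B}
  T[0,1] 'aa' = {A,S}
  T[1,2] 'ab' = {A}
  T[0,2] 'aab' = {S}

S ∈ T[0,2] ⇒ YES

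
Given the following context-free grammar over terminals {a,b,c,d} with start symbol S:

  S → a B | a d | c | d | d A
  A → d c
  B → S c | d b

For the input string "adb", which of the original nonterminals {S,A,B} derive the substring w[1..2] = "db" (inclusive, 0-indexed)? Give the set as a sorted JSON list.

Convert to CNF:
  S -> T0 A | T3 B | T3 T0 | c | d
  A -> T0 T1
  B -> S T1 | T0 T2
  T0 -> d
  T1 -> c
  T2 -> b
  T3 -> a

CYK table (by increasing span) (cells [i..j] with 1 ≤ i ≤ j ≤ 2 only):
  cell(1,1) d: {S,T0}  orig:{S}
  cell(2,2) b: {T2}  orig:{}
  cell(1,2) db: {B}

Original NTs in T[1,2] deriving "db": ["B"]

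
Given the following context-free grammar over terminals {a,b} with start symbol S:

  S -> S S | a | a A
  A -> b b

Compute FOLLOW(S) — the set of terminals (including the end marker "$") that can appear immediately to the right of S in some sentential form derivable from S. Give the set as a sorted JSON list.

FIRST iteration:
round 1:
  A via A→b b: +{b}
  S via S→a: +{a}
  FIRST(S)={a}  FIRST(A)={b}
round 2: (no change)
  FIRST(S)={a}  FIRST(A)={b}

Compute FOLLOW by fixpoint:
initialize: $ ∈ FOLLOW(S)
round 1:
  S→S S: FOLLOW(S) ⊇ FIRST(S) = {a}; new: +{a}
  S→a A: FOLLOW(A) ⊇ FOLLOW(S) ⊇ {$,a}; new: +{$,a}
  S: {$,a}  A: {$,a}
round 2: (no change)
  S: {$,a}  A: {$,a}

FOLLOW(S) = ["$", "a"]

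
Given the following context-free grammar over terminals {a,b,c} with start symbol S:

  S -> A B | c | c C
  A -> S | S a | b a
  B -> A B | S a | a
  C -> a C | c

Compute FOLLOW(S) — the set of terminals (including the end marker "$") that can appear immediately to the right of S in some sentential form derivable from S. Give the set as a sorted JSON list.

FIRST iteration:
[1]
  A via A→b a: +{b}
  B via B→A B: +{b}
  B via B→a: +{a}
  C via C→a C: +{a}
  C via C→c: +{c}
  S via S→A B: +{b}
  S via S→c: +{c}
  FIRST[S]={b,c}  FIRST[A]={b}  FIRST[B]={a,b}  FIRST[C]={a,c}
[2]
  A via A→S: +{c}
  B via B→A B: +{c}
  FIRST[S]={b,c}  FIRST[A]={b,c}  FIRST[B]={a,b,c}  FIRST[C]={a,c}
[3] — fixpoint
  FIRST[S]={b,c}  FIRST[A]={b,c}  FIRST[B]={a,b,c}  FIRST[C]={a,c}

FOLLOW iteration:
seed FOLLOW(S) with $
iter 1:
  A→S a: FOLLOW(S) ⊇ FIRST(a) = {a}; new: +{a}
  B→A B: FOLLOW(A) ⊇ FIRST(B) = {a,b,c}; new: +{a,b,c}
  S→A B: FOLLOW(B) ⊇ FOLLOW(S) ⊇ {$,a}; new: +{$,a}
  S→c C: FOLLOW(C) ⊇ FOLLOW(S) ⊇ {$,a}; new: +{$,a}
  FOLLOW(S)={$,a}  FOLLOW(A)={a,b,c}  FOLLOW(B)={$,a}  FOLLOW(C)={$,a}
iter 2:
  A→S: FOLLOW(S) ⊇ FOLLOW(A) ⊇ {a,b,c}; new: +{b,c}
  S→A B: FOLLOW(B) ⊇ FOLLOW(S) ⊇ {$,a,b,c}; new: +{b,c}
  S→c C: FOLLOW(C) ⊇ FOLLOW(S) ⊇ {$,a,b,c}; new: +{b,c}
  FOLLOW(S)={$,a,b,c}  FOLLOW(A)={a,b,c}  FOLLOW(B)={$,a,b,c}  FOLLOW(C)={$,a,b,c}
iter 3: done
  FOLLOW(S)={$,a,b,c}  FOLLOW(A)={a,b,c}  FOLLOW(B)={$,a,b,c}  FOLLOW(C)={$,a,b,c}

FOLLOW(S) = ["$", "a", "b", "c"]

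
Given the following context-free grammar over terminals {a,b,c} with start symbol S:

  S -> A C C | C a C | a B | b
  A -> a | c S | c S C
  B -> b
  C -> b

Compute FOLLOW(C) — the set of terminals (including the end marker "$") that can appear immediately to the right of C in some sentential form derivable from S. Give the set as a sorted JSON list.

FIRST sets, iterate to fixpoint:
pass 1:
  A via A→a: +{a}
  A via A→c S: +{c}
  B via B→b: +{b}
  C via C→b: +{b}
  S via S→A C C: +{a,c}
  S via S→C a C: +{b}
  FIRST[S]={a,b,c}  FIRST[A]={a,c}  FIRST[B]={b}  FIRST[C]={b}
pass 2: (stable)
  FIRST[S]={a,b,c}  FIRST[A]={a,c}  FIRST[B]={b}  FIRST[C]={b}

FOLLOW sets:
seed FOLLOW(S) with $
iter 1:
  A→c S C: FOLLOW(S) ⊇ FIRST(C) = {b}; new: +{b}
  S→A C C: FOLLOW(A) ⊇ FIRST(C) = {b}; new: +{b}
  S→A C C: FOLLOW(C) ⊇ FIRST(C) = {b}; new: +{b}
  S→A C C: FOLLOW(C) ⊇ FOLLOW(S) ⊇ {$,b}; new: +{$}
  S→C a C: FOLLOW(C) ⊇ FIRST(a) = {a}; new: +{a}
  S→a B: FOLLOW(B) ⊇ FOLLOW(S) ⊇ {$,b}; new: +{$,b}
  FOLLOW[S]={$,b}  FOLLOW[A]={b}  FOLLOW[B]={$,b}  FOLLOW[C]={$,a,b}
iter 2: (no change)
  FOLLOW[S]={$,b}  FOLLOW[A]={b}  FOLLOW[B]={$,b}  FOLLOW[C]={$,a,b}

FOLLOW(C) = ["$", "a", "b"]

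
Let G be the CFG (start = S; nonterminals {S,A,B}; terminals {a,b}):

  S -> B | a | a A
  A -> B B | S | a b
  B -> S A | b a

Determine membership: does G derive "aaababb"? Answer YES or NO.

Convert to CNF:
  S -> S A | T0 A | T1 T0 | a
  A -> B B | S A | T0 A | T0 T1 | T1 T0 | a
  B -> S A | T1 T0
  T0 -> a
  T1 -> b

CYK table (by increasing span):
  T[0,0] 'a' = {A,S,T0}  orig:{A,S}
  T[1,1] 'a' = {A,S,T0}  orig:{A,S}
  T[2,2] 'a' = {A,S,T0}  orig:{A,S}
  T[3,3] 'b' = {T1}  orig:{}
  T[4,4] 'a' = {A,S,T0}  orig:{A,S}
  T[5,5] 'b' = {T1}  orig:{}
  T[6,6] 'b' = {T1}  orig:{}
  T[0,1] 'aa' = {A,B,S}
  T[1,2] 'aa' = {A,B,S}
  T[2,3] 'ab' = {A}
  T[3,4] 'ba' = {A,B,S}
  T[4,5] 'ab' = {A}
  T[5,6] 'bb' = ∅
  T[0,2] 'aaa' = {A,B,S}
  T[1,3] 'aab' = {A,B,S}
  T[2,4] 'aba' = {A,B,S}
  T[3,5] 'bab' = ∅
  T[4,6] 'abb' = ∅
  T[0,3] 'aaab' = {A,B,S}
  T[1,4] 'aaba' = {A,B,S}
  T[2,5] 'abab' = ∅
  T[3,6] 'babb' = ∅
  T[0,4] 'aaaba' = {A,B,S}
  T[1,5] 'aabab' = {A,B,S}
  T[2,6] 'ababb' = ∅
  T[0,5] 'aaabab' = {A,B,S}
  T[1,6] 'aababb' = ∅
  T[0,6] 'aaababb' = ∅

S ∉ T[0,6] ⇒ NO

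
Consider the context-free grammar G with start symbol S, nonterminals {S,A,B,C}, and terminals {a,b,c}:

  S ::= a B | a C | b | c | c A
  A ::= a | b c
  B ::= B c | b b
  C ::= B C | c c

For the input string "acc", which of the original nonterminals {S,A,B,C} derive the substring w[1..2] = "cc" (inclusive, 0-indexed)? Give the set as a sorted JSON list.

CNF form of G:
  S -> T1 A | T2 B | T2 C | b | c
  A -> T0 T1 | a
  B -> B T1 | T0 T0
  C -> B C | T1 T1
  T0 -> b
  T1 -> c
  T2 -> a

CYK table (by increasing span), restricted to cells inside w[1..2]:
  T[1,1] 'c' = {S,T1}  orig:{S}
  T[2,2] 'c' = {S,T1}  orig:{S}
  T[1,2] 'cc' = {C}

Original NTs in T[1,2] deriving "cc": ["C"]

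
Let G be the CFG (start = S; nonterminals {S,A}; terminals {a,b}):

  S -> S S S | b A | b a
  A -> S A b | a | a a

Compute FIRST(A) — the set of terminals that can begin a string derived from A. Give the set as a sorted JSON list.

FIRST iteration:
round 1:
  A via A→a: +{a}
  S via S→b A: +{b}
  FIRST[S]={b}  FIRST[A]={a}
round 2:
  A via A→S A b: +{b}
  FIRST[S]={b}  FIRST[A]={a,b}
round 3: (stable)
  FIRST[S]={b}  FIRST[A]={a,b}

FIRST(A) = ["a", "b"]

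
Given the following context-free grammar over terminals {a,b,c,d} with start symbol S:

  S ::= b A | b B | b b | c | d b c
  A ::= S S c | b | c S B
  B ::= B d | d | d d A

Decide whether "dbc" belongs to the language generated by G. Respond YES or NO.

CNF form of G:
  S -> T1 X6 | T2 A | T2 B | T2 T2 | c
  A -> S X3 | T0 X4 | b
  B -> B T1 | T1 X5 | d
  T0 -> c
  T1 -> d
  T2 -> b
  X3 -> S T0
  X4 -> S B
  X5 -> T1 A
  X6 -> T2 T0

CYK table (by increasing span):
  [0..0]={B,T1}  "d"  orig:{B}
  [1..1]={A,T2}  "b"  orig:{A}
  [2..2]={S,T0}  "c"  orig:{S}
  [0..1]={X5}  "db"  orig:{}
  [1..2]={X6}  "bc"  orig:{}
  [0..2]={S}  "dbc"

S ∈ T[0,2] ⇒ YES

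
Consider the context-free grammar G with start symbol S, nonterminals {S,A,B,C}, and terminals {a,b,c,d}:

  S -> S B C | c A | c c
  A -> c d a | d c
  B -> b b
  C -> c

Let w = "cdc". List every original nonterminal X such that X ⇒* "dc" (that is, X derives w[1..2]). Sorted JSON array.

CNF form of G:
  S -> S X5 | T0 A | T0 T0
  A -> T0 X4 | T1 T0
  B -> T3 T3
  C -> c
  T0 -> c
  T1 -> d
  T2 -> a
  T3 -> b
  X4 -> T1 T2
  X5 -> B C

CYK table (by increasing span), restricted to cells inside w[1..2]:
  T[1,1] 'd' = {T1}  orig:{}
  T[2,2] 'c' = {C,T0}  orig:{C}
  T[1,2] 'dc' = {A}

Original NTs in T[1,2] deriving "dc": ["A"]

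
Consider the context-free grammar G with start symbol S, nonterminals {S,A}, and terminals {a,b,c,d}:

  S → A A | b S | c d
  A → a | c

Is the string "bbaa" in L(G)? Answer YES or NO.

CNF form of G:
  S -> A A | T0 S | T1 T2
  A -> a | c
  T0 -> b
  T1 -> c
  T2 -> d

CYK fill:
  T[0,0] 'b' = {T0}  orig:{}
  T[1,1] 'b' = {T0}  orig:{}
  T[2,2] 'a' = {A}
  T[3,3] 'a' = {A}
  T[0,1] 'bb' = ∅
  T[1,2] 'ba' = ∅
  T[2,3] 'aa' = {S}
  T[0,2] 'bba' = ∅
  T[1,3] 'baa' = {S}
  T[0,3] 'bbaa' = {S}

S ∈ T[0,3] ⇒ YES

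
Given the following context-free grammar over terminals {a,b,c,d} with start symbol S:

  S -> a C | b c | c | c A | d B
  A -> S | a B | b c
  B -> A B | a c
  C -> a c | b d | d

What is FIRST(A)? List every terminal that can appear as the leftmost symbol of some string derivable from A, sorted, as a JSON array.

Compute FIRST by fixpoint:
[1]
  A via A→a B: +{a}
  A via A→b c: +{b}
  B via B→A B: +{a,b}
  C via C→a c: +{a}
  C via C→b d: +{b}
  C via C→d: +{d}
  S via S→a C: +{a}
  S via S→b c: +{b}
  S via S→c: +{c}
  S via S→d B: +{d}
  FIRST[S]={a,b,c,d}  FIRST[A]={a,b}  FIRST[B]={a,b}  FIRST[C]={a,b,d}
[2]
  A via A→S: +{c,d}
  B via B→A B: +{c,d}
  FIRST[S]={a,b,c,d}  FIRST[A]={a,b,c,d}  FIRST[B]={a,b,c,d}  FIRST[C]={a,b,d}
[3] — fixpoint
  FIRST[S]={a,b,c,d}  FIRST[A]={a,b,c,d}  FIRST[B]={a,b,c,d}  FIRST[C]={a,b,d}

FIRST(A) = ["a", "b", "c", "d"]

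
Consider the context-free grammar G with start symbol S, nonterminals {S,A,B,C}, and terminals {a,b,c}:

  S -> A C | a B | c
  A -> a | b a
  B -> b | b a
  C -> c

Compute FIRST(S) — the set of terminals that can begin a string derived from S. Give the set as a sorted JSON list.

FIRST iteration:
round 1:
  A via A→a: +{a}
  A via A→b a: +{b}
  B via B→b: +{b}
  C via C→c: +{c}
  S via S→A C: +{a,b}
  S via S→c: +{c}
  FIRST[S]={a,b,c}  FIRST[A]={a,b}  FIRST[B]={b}  FIRST[C]={c}
round 2: (stable)
  FIRST[S]={a,b,c}  FIRST[A]={a,b}  FIRST[B]={b}  FIRST[C]={c}

FIRST(S) = ["a", "b", "c"]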